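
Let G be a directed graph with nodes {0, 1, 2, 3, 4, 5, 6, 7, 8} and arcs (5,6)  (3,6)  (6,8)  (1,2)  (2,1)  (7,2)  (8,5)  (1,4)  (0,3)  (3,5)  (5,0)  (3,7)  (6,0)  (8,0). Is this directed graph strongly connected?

There is no directed path from 7 to 6, so the graph is not strongly connected.

No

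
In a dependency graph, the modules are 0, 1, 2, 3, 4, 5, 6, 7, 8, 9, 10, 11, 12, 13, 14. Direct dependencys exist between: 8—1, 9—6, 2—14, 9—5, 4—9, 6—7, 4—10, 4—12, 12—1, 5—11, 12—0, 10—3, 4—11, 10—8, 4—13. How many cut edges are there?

The edges on the cycle 4-12-1-8-10-4 are not bridges since each lies on that cycle.
But removing 13—4 disconnects 13 from 4; removing 2—14 disconnects 2 from 14; removing 6—7 disconnects 6 from 7; removing 10—3 disconnects 10 from 3 — these are bridges.
In total 6 edges are bridges.

6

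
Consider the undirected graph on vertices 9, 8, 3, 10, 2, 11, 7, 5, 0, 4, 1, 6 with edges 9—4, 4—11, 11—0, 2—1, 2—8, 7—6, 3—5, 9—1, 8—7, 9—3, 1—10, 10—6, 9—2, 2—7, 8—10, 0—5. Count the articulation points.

1

Removing 9 increases the component count from 1 to 2, so 9 is a cut vertex.
By contrast removing 11 leaves 1 component; it is not a cut vertex. No other vertex is a cut vertex either.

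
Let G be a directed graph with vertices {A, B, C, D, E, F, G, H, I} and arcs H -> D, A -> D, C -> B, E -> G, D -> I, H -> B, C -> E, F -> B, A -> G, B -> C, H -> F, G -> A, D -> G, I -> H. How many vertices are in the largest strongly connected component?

{A, B, C, D, E, F, G, H, I} are all mutually reachable — one SCC of size 9.
The largest has 9 vertices.

9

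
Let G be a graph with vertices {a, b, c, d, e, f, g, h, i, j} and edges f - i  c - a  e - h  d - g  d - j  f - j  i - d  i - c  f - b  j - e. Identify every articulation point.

c, d, e, f, i, j

Removing c increases the component count from 1 to 2, so c is a cut vertex.
Removing d increases the component count from 1 to 2, so d is a cut vertex.
Removing e increases the component count from 1 to 2, so e is a cut vertex.
Likewise f, i, j are cut vertices.
By contrast removing g leaves 1 component; it is not a cut vertex. No other vertex is a cut vertex either.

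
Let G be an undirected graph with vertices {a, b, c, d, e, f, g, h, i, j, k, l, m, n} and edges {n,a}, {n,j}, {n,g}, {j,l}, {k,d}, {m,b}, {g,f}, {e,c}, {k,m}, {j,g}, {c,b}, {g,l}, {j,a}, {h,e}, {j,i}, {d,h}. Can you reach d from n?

No

The component containing n is {a, f, g, i, j, l, n}, and d is not in it.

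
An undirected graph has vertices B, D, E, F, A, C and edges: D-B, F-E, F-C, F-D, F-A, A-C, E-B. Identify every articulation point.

F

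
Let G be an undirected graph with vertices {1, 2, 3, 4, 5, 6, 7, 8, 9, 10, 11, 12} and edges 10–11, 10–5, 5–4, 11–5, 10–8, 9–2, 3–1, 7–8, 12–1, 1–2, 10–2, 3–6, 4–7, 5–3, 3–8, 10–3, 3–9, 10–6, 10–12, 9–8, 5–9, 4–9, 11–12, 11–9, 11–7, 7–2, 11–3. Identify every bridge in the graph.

The edges on the cycle 10-11-9-5-10 are not bridges since each lies on that cycle.
Every edge lies on some cycle, so there are no bridges.

none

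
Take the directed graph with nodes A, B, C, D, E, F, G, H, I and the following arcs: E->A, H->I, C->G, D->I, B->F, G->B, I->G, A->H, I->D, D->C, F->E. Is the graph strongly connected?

Yes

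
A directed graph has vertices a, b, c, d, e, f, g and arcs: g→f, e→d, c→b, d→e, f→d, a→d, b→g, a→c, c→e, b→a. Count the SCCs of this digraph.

4

{a, b, c} are all mutually reachable — one SCC of size 3.
{d, e} are all mutually reachable — one SCC of size 2.
{f} is an SCC by itself.
{g} is an SCC by itself.
That gives 4 strongly connected components.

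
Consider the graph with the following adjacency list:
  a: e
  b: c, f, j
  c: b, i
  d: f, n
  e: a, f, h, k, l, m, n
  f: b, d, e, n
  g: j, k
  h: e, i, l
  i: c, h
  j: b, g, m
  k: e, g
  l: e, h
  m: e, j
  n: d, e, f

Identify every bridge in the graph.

a-e

The edges on the cycle b-j-m-e-f-b are not bridges since each lies on that cycle.
But removing a-e disconnects a from e — this is a bridge.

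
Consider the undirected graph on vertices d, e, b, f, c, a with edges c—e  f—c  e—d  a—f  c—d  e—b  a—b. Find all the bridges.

The edges on the cycle a-f-c-e-b-a are not bridges since each lies on that cycle.
Every edge lies on some cycle, so there are no bridges.

none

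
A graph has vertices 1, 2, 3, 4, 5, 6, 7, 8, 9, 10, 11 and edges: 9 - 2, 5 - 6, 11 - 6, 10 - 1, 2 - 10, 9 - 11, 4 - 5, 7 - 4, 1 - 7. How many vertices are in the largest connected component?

9

3 is isolated — a component by itself.
8 is isolated — a component by itself.
Starting from 1 we can reach 1, 2, 4, 5, 6, 7, 9, 10, 11. That is one component of size 9.
The largest has 9 vertices.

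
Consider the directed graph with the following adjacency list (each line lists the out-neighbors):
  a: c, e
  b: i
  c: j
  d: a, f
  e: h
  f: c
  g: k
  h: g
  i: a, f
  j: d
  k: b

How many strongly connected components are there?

1

{a, b, c, d, e, f, g, h, i, j, k} are all mutually reachable — one SCC of size 11.
That gives 1 strongly connected component.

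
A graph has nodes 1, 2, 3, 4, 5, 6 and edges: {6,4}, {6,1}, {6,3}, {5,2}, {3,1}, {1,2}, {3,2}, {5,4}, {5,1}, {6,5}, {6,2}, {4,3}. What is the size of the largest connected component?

6

Starting from 1 we can reach 1, 2, 3, 4, 5, 6. That is one component of size 6.
The largest has 6 vertices.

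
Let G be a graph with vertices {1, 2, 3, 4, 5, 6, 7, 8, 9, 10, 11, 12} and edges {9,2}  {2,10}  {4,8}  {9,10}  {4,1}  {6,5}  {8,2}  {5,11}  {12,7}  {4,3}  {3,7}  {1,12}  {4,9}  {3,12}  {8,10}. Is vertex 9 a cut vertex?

Deleting 9 leaves 2 components (was 2), so 9 is not a cut vertex.

No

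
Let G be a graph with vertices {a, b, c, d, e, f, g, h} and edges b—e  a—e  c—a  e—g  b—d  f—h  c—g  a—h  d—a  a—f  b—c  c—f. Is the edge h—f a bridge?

After removing h—f, the path h-a-f still connects them, so the edge is not a bridge.

No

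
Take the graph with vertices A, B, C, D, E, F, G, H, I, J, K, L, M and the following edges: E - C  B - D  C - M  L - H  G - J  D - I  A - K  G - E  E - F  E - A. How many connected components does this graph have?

Starting from H we can reach H, L. That is one component of size 2.
Starting from B we can reach B, D, I. That is one component of size 3.
Starting from A we can reach A, C, E, F, G, J, K, M. That is one component of size 8.
Total: 3 components.

3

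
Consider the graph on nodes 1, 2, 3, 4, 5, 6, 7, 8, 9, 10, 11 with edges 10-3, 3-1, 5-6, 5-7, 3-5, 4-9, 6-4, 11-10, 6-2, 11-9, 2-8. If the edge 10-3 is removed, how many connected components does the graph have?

10 and 3 are still connected via 10-11-9-4-6-5-3, so the component count stays at 1.

1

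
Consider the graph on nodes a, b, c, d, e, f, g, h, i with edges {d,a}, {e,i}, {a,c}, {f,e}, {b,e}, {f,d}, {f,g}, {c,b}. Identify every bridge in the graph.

e-i, f-g

The edges on the cycle f-d-a-c-b-e-f are not bridges since each lies on that cycle.
But removing f–g disconnects f from g; removing e–i disconnects e from i — these are bridges.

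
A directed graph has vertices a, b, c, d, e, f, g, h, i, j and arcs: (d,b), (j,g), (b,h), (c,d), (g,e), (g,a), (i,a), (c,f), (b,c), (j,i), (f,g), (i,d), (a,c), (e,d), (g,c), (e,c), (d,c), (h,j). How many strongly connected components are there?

1

{a, b, c, d, e, f, g, h, i, j} are all mutually reachable — one SCC of size 10.
That gives 1 strongly connected component.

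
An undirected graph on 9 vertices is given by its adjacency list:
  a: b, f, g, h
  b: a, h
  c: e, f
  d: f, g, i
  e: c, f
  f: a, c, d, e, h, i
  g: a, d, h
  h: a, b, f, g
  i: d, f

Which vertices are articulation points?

f

Removing f increases the component count from 1 to 2, so f is a cut vertex.
By contrast removing i leaves 1 component; it is not a cut vertex. No other vertex is a cut vertex either.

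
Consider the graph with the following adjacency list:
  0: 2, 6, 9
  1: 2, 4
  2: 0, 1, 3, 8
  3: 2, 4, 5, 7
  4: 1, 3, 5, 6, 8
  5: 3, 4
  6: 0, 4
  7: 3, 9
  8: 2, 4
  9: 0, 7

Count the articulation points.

0

Removing 2, for instance, still leaves 1 component. No single vertex removal increases the component count — the graph has no articulation points.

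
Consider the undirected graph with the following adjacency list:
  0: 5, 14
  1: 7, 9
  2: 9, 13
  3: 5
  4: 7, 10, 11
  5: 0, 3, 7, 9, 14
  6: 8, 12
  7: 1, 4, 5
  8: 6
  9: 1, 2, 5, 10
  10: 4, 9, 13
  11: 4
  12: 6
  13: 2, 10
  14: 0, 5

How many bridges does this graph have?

The edges on the cycle 5-14-0-5 are not bridges since each lies on that cycle.
But removing 6-12 disconnects 6 from 12; removing 8-6 disconnects 8 from 6; removing 11-4 disconnects 11 from 4; removing 5-3 disconnects 5 from 3 — these are bridges.
That makes 4 bridges.

4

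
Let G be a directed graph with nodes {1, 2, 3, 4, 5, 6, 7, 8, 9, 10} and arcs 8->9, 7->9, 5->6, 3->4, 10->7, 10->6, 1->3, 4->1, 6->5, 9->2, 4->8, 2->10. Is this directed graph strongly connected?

There is no directed path from 8 to 4, so the graph is not strongly connected.

No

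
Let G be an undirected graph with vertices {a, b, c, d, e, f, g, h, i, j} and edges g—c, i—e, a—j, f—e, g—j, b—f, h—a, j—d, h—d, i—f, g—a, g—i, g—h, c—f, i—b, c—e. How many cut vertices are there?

1

Removing g increases the component count from 1 to 2, so g is a cut vertex.
By contrast removing f leaves 1 component; it is not a cut vertex. No other vertex is a cut vertex either.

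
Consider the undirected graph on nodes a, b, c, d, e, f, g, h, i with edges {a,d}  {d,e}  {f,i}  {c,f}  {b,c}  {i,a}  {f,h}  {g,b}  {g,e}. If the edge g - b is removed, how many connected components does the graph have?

1

g and b are still connected via g-e-d-a-i-f-c-b, so the component count stays at 1.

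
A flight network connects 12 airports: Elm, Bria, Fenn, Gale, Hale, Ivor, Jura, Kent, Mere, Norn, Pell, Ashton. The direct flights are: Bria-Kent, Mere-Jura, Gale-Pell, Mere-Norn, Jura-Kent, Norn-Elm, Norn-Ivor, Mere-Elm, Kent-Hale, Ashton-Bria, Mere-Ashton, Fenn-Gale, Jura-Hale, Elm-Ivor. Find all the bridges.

The edges on the cycle Mere-Ashton-Bria-Kent-Hale-Jura-Mere are not bridges since each lies on that cycle.
But removing Gale-Pell disconnects Gale from Pell; removing Fenn-Gale disconnects Fenn from Gale — these are bridges.

Fenn-Gale, Gale-Pell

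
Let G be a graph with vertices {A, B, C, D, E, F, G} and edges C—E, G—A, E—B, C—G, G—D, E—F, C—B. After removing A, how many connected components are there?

1

With A gone, the remaining components are: {B, C, D, E, F, G}.
That is 1 component.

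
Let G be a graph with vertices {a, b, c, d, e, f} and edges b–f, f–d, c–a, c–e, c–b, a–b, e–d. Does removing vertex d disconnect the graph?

No

Deleting d leaves 1 component (was 1) (its neighbors e, f remain connected to each other), so d is not a cut vertex.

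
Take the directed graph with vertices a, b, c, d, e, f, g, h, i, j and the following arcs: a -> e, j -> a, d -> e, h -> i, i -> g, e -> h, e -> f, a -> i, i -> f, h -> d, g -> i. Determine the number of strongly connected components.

7

{d, e, h} are all mutually reachable — one SCC of size 3.
{g, i} are all mutually reachable — one SCC of size 2.
{b} is an SCC by itself.
{f} is an SCC by itself.
{j} is an SCC by itself.
(and 2 more singleton SCCs)
That gives 7 strongly connected components.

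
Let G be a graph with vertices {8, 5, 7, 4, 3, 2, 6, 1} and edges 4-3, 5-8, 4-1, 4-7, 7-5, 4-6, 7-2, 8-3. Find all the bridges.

The edges on the cycle 4-7-5-8-3-4 are not bridges since each lies on that cycle.
But removing 4-6 disconnects 4 from 6; removing 7-2 disconnects 7 from 2; removing 4-1 disconnects 4 from 1 — these are bridges.

1-4, 2-7, 4-6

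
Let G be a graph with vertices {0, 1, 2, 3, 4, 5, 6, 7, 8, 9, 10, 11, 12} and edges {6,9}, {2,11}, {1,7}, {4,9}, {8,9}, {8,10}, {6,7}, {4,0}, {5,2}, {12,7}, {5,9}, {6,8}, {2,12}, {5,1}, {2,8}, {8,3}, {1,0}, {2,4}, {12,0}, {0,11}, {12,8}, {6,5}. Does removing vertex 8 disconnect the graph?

Deleting 8 raises the number of components from 1 to 3, so 8 is a cut vertex.

Yes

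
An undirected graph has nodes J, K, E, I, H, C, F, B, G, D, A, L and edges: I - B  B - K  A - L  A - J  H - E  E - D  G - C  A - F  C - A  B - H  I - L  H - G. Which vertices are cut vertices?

Removing A increases the component count from 1 to 3, so A is a cut vertex.
Removing B increases the component count from 1 to 2, so B is a cut vertex.
Removing E increases the component count from 1 to 2, so E is a cut vertex.
Likewise H is a cut vertex.
By contrast removing G leaves 1 component; it is not a cut vertex. No other vertex is a cut vertex either.

A, B, E, H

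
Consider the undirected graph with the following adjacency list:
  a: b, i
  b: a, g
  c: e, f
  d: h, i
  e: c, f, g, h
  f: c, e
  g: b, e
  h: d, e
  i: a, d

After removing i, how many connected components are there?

1

With i gone, the remaining components are: {a, b, c, d, e, f, g, h}.
That is 1 component.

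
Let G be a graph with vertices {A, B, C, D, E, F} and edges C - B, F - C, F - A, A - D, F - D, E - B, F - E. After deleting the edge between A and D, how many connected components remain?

A and D are still connected via A-F-D, so the component count stays at 1.

1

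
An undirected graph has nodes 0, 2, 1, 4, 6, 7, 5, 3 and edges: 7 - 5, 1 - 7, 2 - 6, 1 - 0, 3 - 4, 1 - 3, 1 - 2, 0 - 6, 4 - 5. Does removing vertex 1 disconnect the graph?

Deleting 1 raises the number of components from 1 to 2, so 1 is a cut vertex.

Yes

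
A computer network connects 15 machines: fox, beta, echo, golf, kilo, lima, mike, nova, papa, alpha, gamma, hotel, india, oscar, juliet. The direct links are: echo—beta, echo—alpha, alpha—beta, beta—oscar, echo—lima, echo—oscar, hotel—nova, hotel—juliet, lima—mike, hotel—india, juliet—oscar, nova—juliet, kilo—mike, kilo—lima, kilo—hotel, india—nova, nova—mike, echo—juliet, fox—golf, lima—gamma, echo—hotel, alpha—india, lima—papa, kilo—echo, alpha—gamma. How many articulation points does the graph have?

Removing lima increases the component count from 2 to 3, so lima is a cut vertex.
By contrast removing hotel leaves 2 components; it is not a cut vertex. No other vertex is a cut vertex either.

1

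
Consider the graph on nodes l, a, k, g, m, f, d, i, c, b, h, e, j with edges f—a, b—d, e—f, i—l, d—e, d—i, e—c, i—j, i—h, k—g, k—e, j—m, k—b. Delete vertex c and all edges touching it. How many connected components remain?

With c gone, the remaining components are: {a, b, d, e, f, g, h, i, j, k, l, m}.
That is 1 component.

1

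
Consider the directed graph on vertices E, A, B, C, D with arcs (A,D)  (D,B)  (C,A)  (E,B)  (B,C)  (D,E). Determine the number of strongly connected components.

{A, B, C, D, E} are all mutually reachable — one SCC of size 5.
That gives 1 strongly connected component.

1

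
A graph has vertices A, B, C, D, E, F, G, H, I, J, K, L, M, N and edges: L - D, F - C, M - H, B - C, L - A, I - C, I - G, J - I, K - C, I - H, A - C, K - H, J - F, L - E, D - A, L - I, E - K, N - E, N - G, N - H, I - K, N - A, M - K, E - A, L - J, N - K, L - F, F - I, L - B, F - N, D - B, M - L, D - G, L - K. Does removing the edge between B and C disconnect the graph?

After removing B - C, the path B-L-A-C still connects them, so the edge is not a bridge.

No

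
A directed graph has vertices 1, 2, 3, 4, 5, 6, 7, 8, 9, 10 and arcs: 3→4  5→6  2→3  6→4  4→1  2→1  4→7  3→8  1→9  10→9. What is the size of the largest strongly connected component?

1

{5} is an SCC by itself.
{9} is an SCC by itself.
{3} is an SCC by itself.
{4} is an SCC by itself.
{7} is an SCC by itself.
(and 5 more singleton SCCs)
The largest has 1 vertex.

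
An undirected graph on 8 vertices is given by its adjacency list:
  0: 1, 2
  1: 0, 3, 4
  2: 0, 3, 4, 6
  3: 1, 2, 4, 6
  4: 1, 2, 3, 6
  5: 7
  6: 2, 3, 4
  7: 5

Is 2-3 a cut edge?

No

After removing 2-3, the path 2-4-3 still connects them, so the edge is not a bridge.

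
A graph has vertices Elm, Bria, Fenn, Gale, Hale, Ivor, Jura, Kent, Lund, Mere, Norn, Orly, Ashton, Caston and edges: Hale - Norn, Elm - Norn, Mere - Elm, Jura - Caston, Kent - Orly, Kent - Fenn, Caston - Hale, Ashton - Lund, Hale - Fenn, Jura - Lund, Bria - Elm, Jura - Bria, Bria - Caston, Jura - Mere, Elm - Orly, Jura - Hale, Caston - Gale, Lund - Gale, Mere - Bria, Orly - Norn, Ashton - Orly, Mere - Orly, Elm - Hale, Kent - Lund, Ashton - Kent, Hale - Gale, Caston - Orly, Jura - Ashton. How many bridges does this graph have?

0

The edges on the cycle Jura-Mere-Bria-Caston-Gale-Lund-Kent-Ashton-Jura are not bridges since each lies on that cycle.
Every edge lies on some cycle, so there are no bridges.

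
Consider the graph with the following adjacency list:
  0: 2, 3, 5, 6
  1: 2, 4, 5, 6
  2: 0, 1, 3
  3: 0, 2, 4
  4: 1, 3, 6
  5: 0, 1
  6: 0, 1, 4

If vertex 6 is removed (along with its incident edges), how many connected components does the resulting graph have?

With 6 gone, the remaining components are: {0, 1, 2, 3, 4, 5}.
That is 1 component.

1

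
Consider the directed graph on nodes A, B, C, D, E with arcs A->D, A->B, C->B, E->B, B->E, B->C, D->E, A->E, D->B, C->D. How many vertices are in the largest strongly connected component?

{B, C, D, E} are all mutually reachable — one SCC of size 4.
{A} is an SCC by itself.
The largest has 4 vertices.

4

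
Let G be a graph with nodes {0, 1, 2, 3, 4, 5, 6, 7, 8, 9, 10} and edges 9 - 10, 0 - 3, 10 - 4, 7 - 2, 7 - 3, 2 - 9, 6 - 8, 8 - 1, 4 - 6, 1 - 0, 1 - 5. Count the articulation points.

1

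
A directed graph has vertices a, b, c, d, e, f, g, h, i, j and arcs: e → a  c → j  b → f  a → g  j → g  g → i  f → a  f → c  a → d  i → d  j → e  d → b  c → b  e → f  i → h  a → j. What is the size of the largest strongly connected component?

{a, b, c, d, e, f, g, i, j} are all mutually reachable — one SCC of size 9.
{h} is an SCC by itself.
The largest has 9 vertices.

9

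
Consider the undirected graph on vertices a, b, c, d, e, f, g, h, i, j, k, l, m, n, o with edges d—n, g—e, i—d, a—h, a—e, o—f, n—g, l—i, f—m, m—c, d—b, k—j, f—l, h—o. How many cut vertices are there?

Removing d increases the component count from 2 to 3, so d is a cut vertex.
Removing f increases the component count from 2 to 3, so f is a cut vertex.
Removing m increases the component count from 2 to 3, so m is a cut vertex.
By contrast removing b leaves 2 components; it is not a cut vertex. No other vertex is a cut vertex either.

3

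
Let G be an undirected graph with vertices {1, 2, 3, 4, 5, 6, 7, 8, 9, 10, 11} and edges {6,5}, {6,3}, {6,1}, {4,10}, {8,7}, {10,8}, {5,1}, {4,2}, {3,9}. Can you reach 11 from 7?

The component containing 7 is {2, 4, 7, 8, 10}, and 11 is not in it.

No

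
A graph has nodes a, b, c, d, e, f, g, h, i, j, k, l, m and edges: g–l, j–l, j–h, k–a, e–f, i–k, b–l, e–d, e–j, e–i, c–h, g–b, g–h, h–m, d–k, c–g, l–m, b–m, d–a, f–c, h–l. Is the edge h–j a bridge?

After removing h–j, the path h-l-j still connects them, so the edge is not a bridge.

No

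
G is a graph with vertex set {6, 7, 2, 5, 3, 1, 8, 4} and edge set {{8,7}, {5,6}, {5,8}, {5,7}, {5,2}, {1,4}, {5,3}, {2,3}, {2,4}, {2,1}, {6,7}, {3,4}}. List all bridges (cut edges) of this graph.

none

The edges on the cycle 5-6-7-5 are not bridges since each lies on that cycle.
Every edge lies on some cycle, so there are no bridges.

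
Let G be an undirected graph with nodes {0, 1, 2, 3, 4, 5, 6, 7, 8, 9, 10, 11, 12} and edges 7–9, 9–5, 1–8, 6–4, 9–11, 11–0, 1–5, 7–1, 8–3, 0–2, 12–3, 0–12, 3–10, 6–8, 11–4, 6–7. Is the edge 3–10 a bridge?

Yes

Removing 3–10 leaves no path between 3 and 10: the component count goes from 1 to 2. So it is a bridge.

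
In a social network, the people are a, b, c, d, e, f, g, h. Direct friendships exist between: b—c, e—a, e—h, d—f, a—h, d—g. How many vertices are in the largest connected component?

3

Starting from b we can reach b, c. That is one component of size 2.
Starting from d we can reach d, f, g. That is one component of size 3.
Starting from a we can reach a, e, h. That is one component of size 3.
The largest has 3 vertices.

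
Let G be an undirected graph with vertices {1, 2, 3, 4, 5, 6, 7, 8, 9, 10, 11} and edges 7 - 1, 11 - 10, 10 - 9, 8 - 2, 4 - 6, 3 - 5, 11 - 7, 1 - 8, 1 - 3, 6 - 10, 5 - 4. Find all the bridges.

The edges on the cycle 11-7-1-3-5-4-6-10-11 are not bridges since each lies on that cycle.
But removing 8 - 2 disconnects 8 from 2; removing 8 - 1 disconnects 8 from 1; removing 9 - 10 disconnects 9 from 10 — these are bridges.

1-8, 10-9, 2-8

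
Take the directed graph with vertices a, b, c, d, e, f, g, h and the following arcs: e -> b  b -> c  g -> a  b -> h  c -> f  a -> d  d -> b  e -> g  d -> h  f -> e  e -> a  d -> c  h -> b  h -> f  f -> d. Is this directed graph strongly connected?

From c we can reach every vertex (a, b, c, d, e, f, g, h), and every vertex can reach c (a, b, c, d, e, f, g, h). So the whole graph is one strongly connected component.

Yes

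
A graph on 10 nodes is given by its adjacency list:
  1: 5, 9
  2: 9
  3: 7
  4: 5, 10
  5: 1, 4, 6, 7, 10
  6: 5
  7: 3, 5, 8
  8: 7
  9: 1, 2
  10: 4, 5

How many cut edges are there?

7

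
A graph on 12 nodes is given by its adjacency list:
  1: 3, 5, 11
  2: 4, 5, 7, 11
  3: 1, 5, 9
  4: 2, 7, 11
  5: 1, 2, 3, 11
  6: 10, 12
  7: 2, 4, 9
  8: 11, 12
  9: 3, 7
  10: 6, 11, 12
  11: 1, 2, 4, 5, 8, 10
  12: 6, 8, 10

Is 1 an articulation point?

No

Deleting 1 leaves 1 component (was 1) (its neighbors 3, 5, 11 remain connected to each other), so 1 is not a cut vertex.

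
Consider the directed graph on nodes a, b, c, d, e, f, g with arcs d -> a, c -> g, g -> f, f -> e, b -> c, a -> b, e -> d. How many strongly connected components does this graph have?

{a, b, c, d, e, f, g} are all mutually reachable — one SCC of size 7.
That gives 1 strongly connected component.

1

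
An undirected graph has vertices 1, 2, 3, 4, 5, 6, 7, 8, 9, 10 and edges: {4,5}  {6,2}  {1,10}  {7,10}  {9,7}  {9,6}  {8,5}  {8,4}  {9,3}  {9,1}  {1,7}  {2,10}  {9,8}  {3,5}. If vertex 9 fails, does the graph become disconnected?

Yes

Deleting 9 raises the number of components from 1 to 2, so 9 is a cut vertex.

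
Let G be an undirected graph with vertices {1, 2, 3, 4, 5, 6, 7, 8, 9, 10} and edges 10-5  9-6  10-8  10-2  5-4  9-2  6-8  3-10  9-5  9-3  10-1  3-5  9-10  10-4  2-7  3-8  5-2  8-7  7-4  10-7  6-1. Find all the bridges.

none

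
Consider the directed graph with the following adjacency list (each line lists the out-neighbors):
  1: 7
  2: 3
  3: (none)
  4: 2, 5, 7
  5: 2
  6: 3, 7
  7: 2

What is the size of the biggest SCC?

{6} is an SCC by itself.
{2} is an SCC by itself.
{1} is an SCC by itself.
{4} is an SCC by itself.
{7} is an SCC by itself.
(and 2 more singleton SCCs)
The largest has 1 vertex.

1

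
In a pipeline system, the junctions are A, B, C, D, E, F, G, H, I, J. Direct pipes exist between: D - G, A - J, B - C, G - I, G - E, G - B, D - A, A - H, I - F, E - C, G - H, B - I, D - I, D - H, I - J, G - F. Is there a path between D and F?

From D we can reach A, B, C, D, E, F, G, H, I, J, which includes F.

Yes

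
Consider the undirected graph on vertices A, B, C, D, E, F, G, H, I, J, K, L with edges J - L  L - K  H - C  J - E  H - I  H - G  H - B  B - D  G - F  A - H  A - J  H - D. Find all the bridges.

A-H, A-J, C-H, E-J, F-G, G-H, H-I, J-L, K-L

The edges on the cycle H-B-D-H are not bridges since each lies on that cycle.
But removing A - J disconnects A from J; removing G - F disconnects G from F; removing L - K disconnects L from K; removing I - H disconnects I from H — these are bridges.
In total 9 edges are bridges.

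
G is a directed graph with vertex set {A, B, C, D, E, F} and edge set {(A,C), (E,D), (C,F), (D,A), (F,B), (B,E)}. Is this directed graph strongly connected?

From B we can reach every vertex (A, B, C, D, E, F), and every vertex can reach B (A, B, C, D, E, F). So the whole graph is one strongly connected component.

Yes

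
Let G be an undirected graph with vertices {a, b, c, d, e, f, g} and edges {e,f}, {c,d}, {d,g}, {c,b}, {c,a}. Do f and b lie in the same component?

No

The component containing f is {e, f}, and b is not in it.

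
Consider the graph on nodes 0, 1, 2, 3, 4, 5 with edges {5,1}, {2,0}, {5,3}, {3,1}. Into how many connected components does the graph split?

4 is isolated — a component by itself.
Starting from 0 we can reach 0, 2. That is one component of size 2.
Starting from 1 we can reach 1, 3, 5. That is one component of size 3.
Total: 3 components.

3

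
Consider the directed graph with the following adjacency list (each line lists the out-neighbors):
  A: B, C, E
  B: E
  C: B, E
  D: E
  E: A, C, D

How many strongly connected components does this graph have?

{A, B, C, D, E} are all mutually reachable — one SCC of size 5.
That gives 1 strongly connected component.

1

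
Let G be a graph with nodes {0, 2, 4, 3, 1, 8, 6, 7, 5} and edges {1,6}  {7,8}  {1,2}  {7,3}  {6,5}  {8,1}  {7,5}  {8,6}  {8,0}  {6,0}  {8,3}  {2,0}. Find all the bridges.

none

The edges on the cycle 7-8-3-7 are not bridges since each lies on that cycle.
Every edge lies on some cycle, so there are no bridges.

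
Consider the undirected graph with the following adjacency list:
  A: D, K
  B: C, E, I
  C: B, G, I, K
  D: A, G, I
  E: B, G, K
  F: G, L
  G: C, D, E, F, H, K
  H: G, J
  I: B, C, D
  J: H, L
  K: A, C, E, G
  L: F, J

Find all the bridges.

The edges on the cycle G-D-A-K-G are not bridges since each lies on that cycle.
Every edge lies on some cycle, so there are no bridges.

none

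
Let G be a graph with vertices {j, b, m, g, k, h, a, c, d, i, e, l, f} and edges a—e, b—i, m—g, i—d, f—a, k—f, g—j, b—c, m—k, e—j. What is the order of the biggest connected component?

7

h is isolated — a component by itself.
l is isolated — a component by itself.
Starting from b we can reach b, c, d, i. That is one component of size 4.
Starting from a we can reach a, e, f, g, j, k, m. That is one component of size 7.
The largest has 7 vertices.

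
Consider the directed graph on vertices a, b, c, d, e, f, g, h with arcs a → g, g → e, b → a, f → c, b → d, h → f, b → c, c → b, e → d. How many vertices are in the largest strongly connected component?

2

{b, c} are all mutually reachable — one SCC of size 2.
{a} is an SCC by itself.
{g} is an SCC by itself.
{e} is an SCC by itself.
{f} is an SCC by itself.
(and 2 more singleton SCCs)
The largest has 2 vertices.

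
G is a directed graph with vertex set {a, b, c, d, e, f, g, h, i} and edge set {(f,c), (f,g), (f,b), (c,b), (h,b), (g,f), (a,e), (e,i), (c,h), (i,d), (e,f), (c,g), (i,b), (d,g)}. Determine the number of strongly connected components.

7

{c, f, g} are all mutually reachable — one SCC of size 3.
{d} is an SCC by itself.
{i} is an SCC by itself.
{h} is an SCC by itself.
{a} is an SCC by itself.
(and 2 more singleton SCCs)
That gives 7 strongly connected components.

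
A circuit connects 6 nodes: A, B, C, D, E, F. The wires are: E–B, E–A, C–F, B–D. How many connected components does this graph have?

Starting from C we can reach C, F. That is one component of size 2.
Starting from A we can reach A, B, D, E. That is one component of size 4.
Total: 2 components.

2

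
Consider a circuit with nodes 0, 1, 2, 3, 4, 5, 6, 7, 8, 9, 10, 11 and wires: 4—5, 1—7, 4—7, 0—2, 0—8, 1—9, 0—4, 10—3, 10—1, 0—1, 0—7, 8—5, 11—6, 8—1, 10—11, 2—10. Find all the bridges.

1-9, 10-11, 10-3, 11-6

The edges on the cycle 0-2-10-1-8-0 are not bridges since each lies on that cycle.
But removing 10—11 disconnects 10 from 11; removing 6—11 disconnects 6 from 11; removing 10—3 disconnects 10 from 3; removing 9—1 disconnects 9 from 1 — these are bridges.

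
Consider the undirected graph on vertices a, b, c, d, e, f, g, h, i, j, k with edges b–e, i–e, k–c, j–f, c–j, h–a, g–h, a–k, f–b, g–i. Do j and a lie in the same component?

From j we can reach a, b, c, e, f, g, h, i, j, k, which includes a.

Yes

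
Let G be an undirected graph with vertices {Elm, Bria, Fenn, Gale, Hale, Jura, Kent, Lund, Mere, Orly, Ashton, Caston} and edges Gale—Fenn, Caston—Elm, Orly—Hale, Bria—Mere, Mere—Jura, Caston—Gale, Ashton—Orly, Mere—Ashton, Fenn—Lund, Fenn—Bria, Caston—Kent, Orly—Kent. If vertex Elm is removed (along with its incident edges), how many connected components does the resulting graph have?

1

With Elm gone, the remaining components are: {Bria, Fenn, Gale, Hale, Jura, Kent, Lund, Mere, Orly, Ashton, Caston}.
That is 1 component.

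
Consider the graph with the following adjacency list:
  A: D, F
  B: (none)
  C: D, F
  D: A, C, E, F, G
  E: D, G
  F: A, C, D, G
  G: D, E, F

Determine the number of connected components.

B is isolated — a component by itself.
Starting from A we can reach A, C, D, E, F, G. That is one component of size 6.
Total: 2 components.

2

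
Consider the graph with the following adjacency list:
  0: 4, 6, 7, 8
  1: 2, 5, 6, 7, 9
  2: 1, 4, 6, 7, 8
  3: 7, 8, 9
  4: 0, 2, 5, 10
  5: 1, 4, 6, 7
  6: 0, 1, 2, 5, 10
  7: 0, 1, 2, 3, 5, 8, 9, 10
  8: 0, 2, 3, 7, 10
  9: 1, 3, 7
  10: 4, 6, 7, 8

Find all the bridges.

none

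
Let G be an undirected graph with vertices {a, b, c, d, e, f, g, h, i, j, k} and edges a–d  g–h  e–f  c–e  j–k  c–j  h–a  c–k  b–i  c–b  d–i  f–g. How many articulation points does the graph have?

Removing c increases the component count from 1 to 2, so c is a cut vertex.
By contrast removing e leaves 1 component; it is not a cut vertex. No other vertex is a cut vertex either.

1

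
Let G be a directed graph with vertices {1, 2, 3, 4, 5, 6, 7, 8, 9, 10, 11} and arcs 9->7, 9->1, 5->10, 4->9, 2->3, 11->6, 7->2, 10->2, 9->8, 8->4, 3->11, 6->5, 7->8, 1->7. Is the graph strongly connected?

There is no directed path from 11 to 7, so the graph is not strongly connected.

No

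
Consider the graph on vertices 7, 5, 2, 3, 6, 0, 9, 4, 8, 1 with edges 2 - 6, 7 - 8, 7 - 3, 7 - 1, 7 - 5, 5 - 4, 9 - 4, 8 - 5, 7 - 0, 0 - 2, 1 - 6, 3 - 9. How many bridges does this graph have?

0

The edges on the cycle 7-0-2-6-1-7 are not bridges since each lies on that cycle.
Every edge lies on some cycle, so there are no bridges.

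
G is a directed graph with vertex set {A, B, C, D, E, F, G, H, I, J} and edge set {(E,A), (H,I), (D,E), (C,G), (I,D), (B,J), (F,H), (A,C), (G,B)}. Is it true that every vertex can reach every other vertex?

There is no directed path from C to F, so the graph is not strongly connected.

No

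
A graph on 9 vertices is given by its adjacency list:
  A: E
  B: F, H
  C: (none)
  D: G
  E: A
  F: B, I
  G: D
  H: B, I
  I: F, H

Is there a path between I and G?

The component containing I is {B, F, H, I}, and G is not in it.

No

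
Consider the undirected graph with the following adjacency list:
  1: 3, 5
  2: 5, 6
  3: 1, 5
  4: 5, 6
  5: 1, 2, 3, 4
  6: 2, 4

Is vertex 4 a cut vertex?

Deleting 4 leaves 1 component (was 1) (its neighbors 5, 6 remain connected to each other), so 4 is not a cut vertex.

No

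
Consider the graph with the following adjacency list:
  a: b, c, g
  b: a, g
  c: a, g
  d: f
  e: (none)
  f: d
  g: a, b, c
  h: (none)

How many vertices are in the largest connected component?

4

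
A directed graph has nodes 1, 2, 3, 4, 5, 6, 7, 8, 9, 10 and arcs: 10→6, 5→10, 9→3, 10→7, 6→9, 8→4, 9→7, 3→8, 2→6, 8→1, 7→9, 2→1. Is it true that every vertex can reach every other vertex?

There is no directed path from 1 to 9, so the graph is not strongly connected.

No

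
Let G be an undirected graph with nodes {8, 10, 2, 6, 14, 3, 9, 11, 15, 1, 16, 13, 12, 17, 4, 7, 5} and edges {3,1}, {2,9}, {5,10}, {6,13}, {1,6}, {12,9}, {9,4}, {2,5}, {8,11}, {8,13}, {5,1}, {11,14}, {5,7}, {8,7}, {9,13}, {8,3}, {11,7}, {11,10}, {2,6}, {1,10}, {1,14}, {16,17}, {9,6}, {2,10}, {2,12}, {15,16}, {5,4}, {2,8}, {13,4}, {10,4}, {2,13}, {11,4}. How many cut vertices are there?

Removing 16 increases the component count from 2 to 3, so 16 is a cut vertex.
By contrast removing 11 leaves 2 components; it is not a cut vertex. No other vertex is a cut vertex either.

1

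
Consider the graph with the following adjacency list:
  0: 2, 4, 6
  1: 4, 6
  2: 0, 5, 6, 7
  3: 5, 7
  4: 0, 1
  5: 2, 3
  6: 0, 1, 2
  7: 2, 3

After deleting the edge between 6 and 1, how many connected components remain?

1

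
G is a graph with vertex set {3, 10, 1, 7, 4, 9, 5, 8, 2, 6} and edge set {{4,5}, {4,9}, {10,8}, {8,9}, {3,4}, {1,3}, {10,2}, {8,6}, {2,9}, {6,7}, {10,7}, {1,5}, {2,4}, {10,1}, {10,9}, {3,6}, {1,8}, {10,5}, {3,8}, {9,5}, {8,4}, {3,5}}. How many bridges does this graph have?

The edges on the cycle 10-1-3-8-10 are not bridges since each lies on that cycle.
Every edge lies on some cycle, so there are no bridges.

0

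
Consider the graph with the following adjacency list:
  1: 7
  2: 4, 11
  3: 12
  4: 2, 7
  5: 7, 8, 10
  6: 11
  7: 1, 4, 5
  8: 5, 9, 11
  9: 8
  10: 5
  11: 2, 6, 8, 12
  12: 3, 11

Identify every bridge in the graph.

The edges on the cycle 5-7-4-2-11-8-5 are not bridges since each lies on that cycle.
But removing 5-10 disconnects 5 from 10; removing 7-1 disconnects 7 from 1; removing 3-12 disconnects 3 from 12; removing 9-8 disconnects 9 from 8 — these are bridges.
In total 6 edges are bridges.

1-7, 10-5, 11-12, 11-6, 12-3, 8-9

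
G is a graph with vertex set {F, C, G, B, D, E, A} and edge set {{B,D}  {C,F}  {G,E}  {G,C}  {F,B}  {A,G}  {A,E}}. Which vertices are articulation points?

Removing B increases the component count from 1 to 2, so B is a cut vertex.
Removing C increases the component count from 1 to 2, so C is a cut vertex.
Removing F increases the component count from 1 to 2, so F is a cut vertex.
Likewise G is a cut vertex.
By contrast removing E leaves 1 component; it is not a cut vertex. No other vertex is a cut vertex either.

B, C, F, G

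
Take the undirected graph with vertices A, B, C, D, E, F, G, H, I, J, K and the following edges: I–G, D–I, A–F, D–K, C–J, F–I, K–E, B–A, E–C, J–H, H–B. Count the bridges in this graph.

1

The edges on the cycle D-K-E-C-J-H-B-A-F-I-D are not bridges since each lies on that cycle.
But removing I–G disconnects I from G — this is a bridge.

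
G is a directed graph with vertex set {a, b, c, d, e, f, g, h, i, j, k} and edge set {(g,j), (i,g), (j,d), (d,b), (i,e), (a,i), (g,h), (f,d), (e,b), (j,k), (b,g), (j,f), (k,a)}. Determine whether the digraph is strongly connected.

No

There is no directed path from k to c, so the graph is not strongly connected.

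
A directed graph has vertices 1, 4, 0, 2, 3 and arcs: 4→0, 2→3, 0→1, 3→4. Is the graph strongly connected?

There is no directed path from 1 to 3, so the graph is not strongly connected.

No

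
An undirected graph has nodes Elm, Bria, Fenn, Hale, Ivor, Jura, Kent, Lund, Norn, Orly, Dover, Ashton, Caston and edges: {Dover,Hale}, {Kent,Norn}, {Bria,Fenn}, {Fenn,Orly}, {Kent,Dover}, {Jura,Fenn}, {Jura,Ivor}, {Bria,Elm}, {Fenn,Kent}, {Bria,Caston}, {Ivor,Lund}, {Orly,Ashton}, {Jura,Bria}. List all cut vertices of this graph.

Removing Bria increases the component count from 1 to 3, so Bria is a cut vertex.
Removing Fenn increases the component count from 1 to 3, so Fenn is a cut vertex.
Removing Ivor increases the component count from 1 to 2, so Ivor is a cut vertex.
Likewise Jura, Kent, Orly, Dover are cut vertices.
By contrast removing Caston leaves 1 component; it is not a cut vertex. No other vertex is a cut vertex either.

Bria, Fenn, Ivor, Jura, Kent, Orly, Dover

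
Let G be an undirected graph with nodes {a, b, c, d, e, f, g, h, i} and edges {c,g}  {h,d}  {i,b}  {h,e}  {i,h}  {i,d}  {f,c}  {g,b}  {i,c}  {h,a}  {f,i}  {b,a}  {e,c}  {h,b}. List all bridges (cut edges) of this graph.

The edges on the cycle h-e-c-g-b-h are not bridges since each lies on that cycle.
Every edge lies on some cycle, so there are no bridges.

none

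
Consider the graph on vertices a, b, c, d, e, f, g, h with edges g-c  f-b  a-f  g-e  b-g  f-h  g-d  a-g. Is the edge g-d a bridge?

Yes

Removing g-d leaves no path between g and d: the component count goes from 1 to 2. So it is a bridge.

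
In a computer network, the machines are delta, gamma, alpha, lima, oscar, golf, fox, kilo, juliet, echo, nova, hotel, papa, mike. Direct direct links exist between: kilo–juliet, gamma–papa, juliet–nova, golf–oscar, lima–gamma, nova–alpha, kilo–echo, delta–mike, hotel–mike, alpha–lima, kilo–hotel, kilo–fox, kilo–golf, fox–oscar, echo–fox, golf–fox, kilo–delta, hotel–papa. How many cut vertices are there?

1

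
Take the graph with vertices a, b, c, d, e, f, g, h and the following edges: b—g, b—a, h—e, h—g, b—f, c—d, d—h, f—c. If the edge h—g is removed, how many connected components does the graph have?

1

h and g are still connected via h-d-c-f-b-g, so the component count stays at 1.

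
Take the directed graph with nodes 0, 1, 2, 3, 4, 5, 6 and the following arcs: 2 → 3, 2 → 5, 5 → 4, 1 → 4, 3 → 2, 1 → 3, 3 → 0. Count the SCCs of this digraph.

6

{2, 3} are all mutually reachable — one SCC of size 2.
{5} is an SCC by itself.
{6} is an SCC by itself.
{4} is an SCC by itself.
{1} is an SCC by itself.
(and 1 more singleton SCC)
That gives 6 strongly connected components.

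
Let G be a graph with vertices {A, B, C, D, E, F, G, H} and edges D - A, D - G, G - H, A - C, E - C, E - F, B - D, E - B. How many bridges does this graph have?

The edges on the cycle E-B-D-A-C-E are not bridges since each lies on that cycle.
But removing D - G disconnects D from G; removing E - F disconnects E from F; removing G - H disconnects G from H — these are bridges.
That makes 3 bridges.

3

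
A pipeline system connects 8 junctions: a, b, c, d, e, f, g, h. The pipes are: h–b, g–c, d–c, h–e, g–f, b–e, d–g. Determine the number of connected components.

a is isolated — a component by itself.
Starting from b we can reach b, e, h. That is one component of size 3.
Starting from c we can reach c, d, f, g. That is one component of size 4.
Total: 3 components.

3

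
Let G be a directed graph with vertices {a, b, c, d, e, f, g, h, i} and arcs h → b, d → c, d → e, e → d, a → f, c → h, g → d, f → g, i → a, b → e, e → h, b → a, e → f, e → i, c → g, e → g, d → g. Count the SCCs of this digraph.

{a, b, c, d, e, f, g, h, i} are all mutually reachable — one SCC of size 9.
That gives 1 strongly connected component.

1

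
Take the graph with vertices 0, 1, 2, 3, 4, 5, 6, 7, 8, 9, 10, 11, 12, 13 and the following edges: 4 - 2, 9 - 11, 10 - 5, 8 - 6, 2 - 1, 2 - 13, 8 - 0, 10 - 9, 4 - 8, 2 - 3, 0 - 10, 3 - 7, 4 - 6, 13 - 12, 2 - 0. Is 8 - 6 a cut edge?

After removing 8 - 6, the path 8-4-6 still connects them, so the edge is not a bridge.

No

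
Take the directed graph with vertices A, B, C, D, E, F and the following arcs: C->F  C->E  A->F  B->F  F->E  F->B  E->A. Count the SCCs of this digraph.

3

{A, B, E, F} are all mutually reachable — one SCC of size 4.
{D} is an SCC by itself.
{C} is an SCC by itself.
That gives 3 strongly connected components.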